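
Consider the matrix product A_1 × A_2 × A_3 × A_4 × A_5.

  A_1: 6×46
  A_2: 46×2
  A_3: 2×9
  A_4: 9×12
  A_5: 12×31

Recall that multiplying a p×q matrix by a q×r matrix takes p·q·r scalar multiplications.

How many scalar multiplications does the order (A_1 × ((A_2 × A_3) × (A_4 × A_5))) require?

(A_2 × A_3): 46×2 by 2×9 → 46×9, cost 46·2·9 = 828
(A_4 × A_5): 9×12 by 12×31 → 9×31, cost 9·12·31 = 3348
((A_2 × A_3) × (A_4 × A_5)): 46×9 by 9×31 → 46×31, cost 46·9·31 = 12834; cumulative 17010
(A_1 × ((A_2 × A_3) × (A_4 × A_5))): 6×46 by 46×31 → 6×31, cost 6·46·31 = 8556; cumulative 25566
Total: 25566 scalar multiplications.

25566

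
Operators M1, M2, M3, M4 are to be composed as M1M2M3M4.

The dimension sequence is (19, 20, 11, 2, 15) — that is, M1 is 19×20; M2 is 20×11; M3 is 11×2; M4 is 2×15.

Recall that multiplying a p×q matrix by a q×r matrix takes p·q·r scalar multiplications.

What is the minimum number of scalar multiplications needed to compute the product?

Adjacent pairs: M1M2 = 19·20·11 = 4180; M2M3 = 20·11·2 = 440; M3M4 = 11·2·15 = 330.
Length 3: M1..M3: k=1: 0+440+19·20·2=1200; k=2: 4180+0+19·11·2=4598 → min 1200 | M2..M4: k=2: 0+330+20·11·15=3630; k=3: 440+0+20·2·15=1040 → min 1040.
Length 4: M1..M4: k=1: 0+1040+19·20·15=6740; k=2: 4180+330+19·11·15=7645; k=3: 1200+0+19·2·15=1770 → min 1770.
Optimal order: ((M1(M2M3))M4) with cost 1770.

1770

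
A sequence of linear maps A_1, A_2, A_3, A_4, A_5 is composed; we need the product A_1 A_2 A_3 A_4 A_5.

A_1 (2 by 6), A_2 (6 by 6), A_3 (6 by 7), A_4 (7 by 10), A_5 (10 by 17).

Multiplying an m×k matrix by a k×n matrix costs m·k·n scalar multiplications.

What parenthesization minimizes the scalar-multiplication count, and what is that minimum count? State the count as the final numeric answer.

Adjacent pairs: A_1A_2 = 2·6·6 = 72; A_2A_3 = 6·6·7 = 252; A_3A_4 = 6·7·10 = 420; A_4A_5 = 7·10·17 = 1190.
Length 3: A_1..A_3: k=1: 0+252+2·6·7=336; k=2: 72+0+2·6·7=156 → min 156 | A_2..A_4: k=2: 0+420+6·6·10=780; k=3: 252+0+6·7·10=672 → min 672 | A_3..A_5: k=3: 0+1190+6·7·17=1904; k=4: 420+0+6·10·17=1440 → min 1440.
Length 4: A_1..A_4: k=1: 0+672+2·6·10=792; k=2: 72+420+2·6·10=612; k=3: 156+0+2·7·10=296 → min 296 | A_2..A_5: k=2: 0+1440+6·6·17=2052; k=3: 252+1190+6·7·17=2156; k=4: 672+0+6·10·17=1692 → min 1692.
Length 5: A_1..A_5: k=1: 0+1692+2·6·17=1896; k=2: 72+1440+2·6·17=1716; k=3: 156+1190+2·7·17=1584; k=4: 296+0+2·10·17=636 → min 636.
Optimal parenthesization: ((((A_1 A_2) A_3) A_4) A_5) with cost 636.

636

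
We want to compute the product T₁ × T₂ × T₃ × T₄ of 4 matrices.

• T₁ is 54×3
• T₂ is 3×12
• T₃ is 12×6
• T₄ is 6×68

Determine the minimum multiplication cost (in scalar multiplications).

12456

Adjacent pairs: T₁T₂ = 54·3·12 = 1944; T₂T₃ = 3·12·6 = 216; T₃T₄ = 12·6·68 = 4896.
Length 3: T₁..T₃: k=1: 0+216+54·3·6=1188; k=2: 1944+0+54·12·6=5832 → min 1188 | T₂..T₄: k=2: 0+4896+3·12·68=7344; k=3: 216+0+3·6·68=1440 → min 1440.
Length 4: T₁..T₄: k=1: 0+1440+54·3·68=12456; k=2: 1944+4896+54·12·68=50904; k=3: 1188+0+54·6·68=23220 → min 12456.
Optimal order: (T₁ × ((T₂ × T₃) × T₄)) with cost 12456.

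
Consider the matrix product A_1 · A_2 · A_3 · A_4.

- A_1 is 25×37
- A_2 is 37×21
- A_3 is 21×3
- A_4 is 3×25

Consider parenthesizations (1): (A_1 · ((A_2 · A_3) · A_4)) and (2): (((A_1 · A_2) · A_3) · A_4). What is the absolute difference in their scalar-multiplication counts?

5356

Order (1) = (A_1 · ((A_2 · A_3) · A_4)): (A_2 · A_3): 37×21 by 21×3 → 37×3, cost 37·21·3 = 2331; ((A_2 · A_3) · A_4): 37×3 by 3×25 → 37×25, cost 37·3·25 = 2775; cumulative 5106; (A_1 · ((A_2 · A_3) · A_4)): 25×37 by 37×25 → 25×25, cost 25·37·25 = 23125; cumulative 28231. Total 28231.
Order (2) = (((A_1 · A_2) · A_3) · A_4): (A_1 · A_2): 25×37 by 37×21 → 25×21, cost 25·37·21 = 19425; ((A_1 · A_2) · A_3): 25×21 by 21×3 → 25×3, cost 25·21·3 = 1575; cumulative 21000; (((A_1 · A_2) · A_3) · A_4): 25×3 by 3×25 → 25×25, cost 25·3·25 = 1875; cumulative 22875. Total 22875.
Difference: |28231 − 22875| = 5356.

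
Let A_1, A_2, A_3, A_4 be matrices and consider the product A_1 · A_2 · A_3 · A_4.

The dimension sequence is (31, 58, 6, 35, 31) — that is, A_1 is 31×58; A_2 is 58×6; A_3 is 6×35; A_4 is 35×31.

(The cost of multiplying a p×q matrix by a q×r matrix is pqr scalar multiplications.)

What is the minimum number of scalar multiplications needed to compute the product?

23064

Adjacent pairs: A_1A_2 = 31·58·6 = 10788; A_2A_3 = 58·6·35 = 12180; A_3A_4 = 6·35·31 = 6510.
Length 3: A_1..A_3: k=1: 0+12180+31·58·35=75110; k=2: 10788+0+31·6·35=17298 → min 17298 | A_2..A_4: k=2: 0+6510+58·6·31=17298; k=3: 12180+0+58·35·31=75110 → min 17298.
Length 4: A_1..A_4: k=1: 0+17298+31·58·31=73036; k=2: 10788+6510+31·6·31=23064; k=3: 17298+0+31·35·31=50933 → min 23064.
Optimal order: ((A_1 · A_2) · (A_3 · A_4)) with cost 23064.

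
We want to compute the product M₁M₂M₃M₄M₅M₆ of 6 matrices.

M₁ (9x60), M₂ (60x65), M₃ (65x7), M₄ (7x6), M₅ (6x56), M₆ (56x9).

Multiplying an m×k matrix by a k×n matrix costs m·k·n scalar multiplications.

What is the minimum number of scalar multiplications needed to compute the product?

Adjacent pairs: M₁M₂ = 9·60·65 = 35100; M₂M₃ = 60·65·7 = 27300; M₃M₄ = 65·7·6 = 2730; M₄M₅ = 7·6·56 = 2352; M₅M₆ = 6·56·9 = 3024.
Length 3: M₁..M₃: k=1: 0+27300+9·60·7=31080; k=2: 35100+0+9·65·7=39195 → min 31080 | M₂..M₄: k=2: 0+2730+60·65·6=26130; k=3: 27300+0+60·7·6=29820 → min 26130 | M₃..M₅: k=3: 0+2352+65·7·56=27832; k=4: 2730+0+65·6·56=24570 → min 24570 | M₄..M₆: k=4: 0+3024+7·6·9=3402; k=5: 2352+0+7·56·9=5880 → min 3402.
Length 4: M₁..M₄: k=1: 0+26130+9·60·6=29370; k=2: 35100+2730+9·65·6=41340; k=3: 31080+0+9·7·6=31458 → min 29370 | M₂..M₅: k=2: 0+24570+60·65·56=242970; k=3: 27300+2352+60·7·56=53172; k=4: 26130+0+60·6·56=46290 → min 46290 | M₃..M₆: k=3: 0+3402+65·7·9=7497; k=4: 2730+3024+65·6·9=9264; k=5: 24570+0+65·56·9=57330 → min 7497.
Length 5: M₁..M₅: k=1: 0+46290+9·60·56=76530; k=2: 35100+24570+9·65·56=92430; k=3: 31080+2352+9·7·56=36960; k=4: 29370+0+9·6·56=32394 → min 32394 | M₂..M₆: k=2: 0+7497+60·65·9=42597; k=3: 27300+3402+60·7·9=34482; k=4: 26130+3024+60·6·9=32394; k=5: 46290+0+60·56·9=76530 → min 32394.
Length 6: M₁..M₆: k=1: 0+32394+9·60·9=37254; k=2: 35100+7497+9·65·9=47862; k=3: 31080+3402+9·7·9=35049; k=4: 29370+3024+9·6·9=32880; k=5: 32394+0+9·56·9=36930 → min 32880.
Optimal order: ((M₁(M₂(M₃M₄)))(M₅M₆)) with cost 32880.

32880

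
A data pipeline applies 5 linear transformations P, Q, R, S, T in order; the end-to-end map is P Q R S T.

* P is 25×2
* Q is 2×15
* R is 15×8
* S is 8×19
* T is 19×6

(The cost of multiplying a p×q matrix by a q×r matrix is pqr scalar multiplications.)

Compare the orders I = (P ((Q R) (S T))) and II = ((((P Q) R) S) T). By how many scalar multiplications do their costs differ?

Order I = (P ((Q R) (S T))): (Q R): 2×15 by 15×8 → 2×8, cost 2·15·8 = 240; (S T): 8×19 by 19×6 → 8×6, cost 8·19·6 = 912; ((Q R) (S T)): 2×8 by 8×6 → 2×6, cost 2·8·6 = 96; cumulative 1248; (P ((Q R) (S T))): 25×2 by 2×6 → 25×6, cost 25·2·6 = 300; cumulative 1548. Total 1548.
Order II = ((((P Q) R) S) T): (P Q): 25×2 by 2×15 → 25×15, cost 25·2·15 = 750; ((P Q) R): 25×15 by 15×8 → 25×8, cost 25·15·8 = 3000; cumulative 3750; (((P Q) R) S): 25×8 by 8×19 → 25×19, cost 25·8·19 = 3800; cumulative 7550; ((((P Q) R) S) T): 25×19 by 19×6 → 25×6, cost 25·19·6 = 2850; cumulative 10400. Total 10400.
Difference: |1548 − 10400| = 8852.

8852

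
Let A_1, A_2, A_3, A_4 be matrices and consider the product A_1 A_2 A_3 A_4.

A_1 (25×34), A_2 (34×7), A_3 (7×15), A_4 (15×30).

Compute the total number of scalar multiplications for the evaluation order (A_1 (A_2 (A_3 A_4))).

(A_3 A_4): 7×15 by 15×30 → 7×30, cost 7·15·30 = 3150
(A_2 (A_3 A_4)): 34×7 by 7×30 → 34×30, cost 34·7·30 = 7140; cumulative 10290
(A_1 (A_2 (A_3 A_4))): 25×34 by 34×30 → 25×30, cost 25·34·30 = 25500; cumulative 35790
Total: 35790 scalar multiplications.

35790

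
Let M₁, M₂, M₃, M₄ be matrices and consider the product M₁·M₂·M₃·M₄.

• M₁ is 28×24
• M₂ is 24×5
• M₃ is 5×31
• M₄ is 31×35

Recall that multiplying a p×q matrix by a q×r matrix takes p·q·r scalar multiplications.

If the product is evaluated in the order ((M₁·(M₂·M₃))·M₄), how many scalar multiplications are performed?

54932

(M₂·M₃): 24×5 by 5×31 → 24×31, cost 24·5·31 = 3720
(M₁·(M₂·M₃)): 28×24 by 24×31 → 28×31, cost 28·24·31 = 20832; cumulative 24552
((M₁·(M₂·M₃))·M₄): 28×31 by 31×35 → 28×35, cost 28·31·35 = 30380; cumulative 54932
Total: 54932 scalar multiplications.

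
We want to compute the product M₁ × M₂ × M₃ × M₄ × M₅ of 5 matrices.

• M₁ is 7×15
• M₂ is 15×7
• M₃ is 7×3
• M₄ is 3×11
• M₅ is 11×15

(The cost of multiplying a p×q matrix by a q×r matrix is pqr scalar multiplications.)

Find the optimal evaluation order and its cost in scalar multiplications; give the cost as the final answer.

1440

Adjacent pairs: M₁M₂ = 7·15·7 = 735; M₂M₃ = 15·7·3 = 315; M₃M₄ = 7·3·11 = 231; M₄M₅ = 3·11·15 = 495.
Length 3: M₁..M₃: k=1: 0+315+7·15·3=630; k=2: 735+0+7·7·3=882 → min 630 | M₂..M₄: k=2: 0+231+15·7·11=1386; k=3: 315+0+15·3·11=810 → min 810 | M₃..M₅: k=3: 0+495+7·3·15=810; k=4: 231+0+7·11·15=1386 → min 810.
Length 4: M₁..M₄: k=1: 0+810+7·15·11=1965; k=2: 735+231+7·7·11=1505; k=3: 630+0+7·3·11=861 → min 861 | M₂..M₅: k=2: 0+810+15·7·15=2385; k=3: 315+495+15·3·15=1485; k=4: 810+0+15·11·15=3285 → min 1485.
Length 5: M₁..M₅: k=1: 0+1485+7·15·15=3060; k=2: 735+810+7·7·15=2280; k=3: 630+495+7·3·15=1440; k=4: 861+0+7·11·15=2016 → min 1440.
Optimal parenthesization: ((M₁ × (M₂ × M₃)) × (M₄ × M₅)) with cost 1440.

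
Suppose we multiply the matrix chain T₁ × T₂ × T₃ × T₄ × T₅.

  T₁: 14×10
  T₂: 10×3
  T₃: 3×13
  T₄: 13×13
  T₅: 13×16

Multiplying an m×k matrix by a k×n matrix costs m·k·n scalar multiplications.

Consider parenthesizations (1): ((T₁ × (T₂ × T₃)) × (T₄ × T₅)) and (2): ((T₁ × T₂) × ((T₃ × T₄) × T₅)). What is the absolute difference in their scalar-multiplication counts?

5603

Order (1) = ((T₁ × (T₂ × T₃)) × (T₄ × T₅)): (T₂ × T₃): 10×3 by 3×13 → 10×13, cost 10·3·13 = 390; (T₁ × (T₂ × T₃)): 14×10 by 10×13 → 14×13, cost 14·10·13 = 1820; cumulative 2210; (T₄ × T₅): 13×13 by 13×16 → 13×16, cost 13·13·16 = 2704; ((T₁ × (T₂ × T₃)) × (T₄ × T₅)): 14×13 by 13×16 → 14×16, cost 14·13·16 = 2912; cumulative 7826. Total 7826.
Order (2) = ((T₁ × T₂) × ((T₃ × T₄) × T₅)): (T₁ × T₂): 14×10 by 10×3 → 14×3, cost 14·10·3 = 420; (T₃ × T₄): 3×13 by 13×13 → 3×13, cost 3·13·13 = 507; ((T₃ × T₄) × T₅): 3×13 by 13×16 → 3×16, cost 3·13·16 = 624; cumulative 1131; ((T₁ × T₂) × ((T₃ × T₄) × T₅)): 14×3 by 3×16 → 14×16, cost 14·3·16 = 672; cumulative 2223. Total 2223.
Difference: |7826 − 2223| = 5603.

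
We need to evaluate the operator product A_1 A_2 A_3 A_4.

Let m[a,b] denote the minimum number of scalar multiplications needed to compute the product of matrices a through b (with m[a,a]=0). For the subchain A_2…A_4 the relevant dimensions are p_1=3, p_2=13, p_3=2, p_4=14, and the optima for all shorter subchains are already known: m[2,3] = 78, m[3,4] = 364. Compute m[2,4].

m[2,4] = min over k∈[2,3] of m[2,k]+m[k+1,4]+p_{1}·p_k·p_{4}.
k=2: 0 + 364 + 3·13·14 = 910; k=3: 78 + 0 + 3·2·14 = 162.
Minimum: 162 at k=3.

162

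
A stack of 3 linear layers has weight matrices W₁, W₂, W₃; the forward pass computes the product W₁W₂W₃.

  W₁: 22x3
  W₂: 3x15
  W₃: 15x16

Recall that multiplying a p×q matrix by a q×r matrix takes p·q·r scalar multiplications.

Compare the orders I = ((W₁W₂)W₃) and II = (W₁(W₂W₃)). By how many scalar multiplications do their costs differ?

Order I = ((W₁W₂)W₃): (W₁W₂): 22×3 by 3×15 → 22×15, cost 22·3·15 = 990; ((W₁W₂)W₃): 22×15 by 15×16 → 22×16, cost 22·15·16 = 5280; cumulative 6270. Total 6270.
Order II = (W₁(W₂W₃)): (W₂W₃): 3×15 by 15×16 → 3×16, cost 3·15·16 = 720; (W₁(W₂W₃)): 22×3 by 3×16 → 22×16, cost 22·3·16 = 1056; cumulative 1776. Total 1776.
Difference: |6270 − 1776| = 4494.

4494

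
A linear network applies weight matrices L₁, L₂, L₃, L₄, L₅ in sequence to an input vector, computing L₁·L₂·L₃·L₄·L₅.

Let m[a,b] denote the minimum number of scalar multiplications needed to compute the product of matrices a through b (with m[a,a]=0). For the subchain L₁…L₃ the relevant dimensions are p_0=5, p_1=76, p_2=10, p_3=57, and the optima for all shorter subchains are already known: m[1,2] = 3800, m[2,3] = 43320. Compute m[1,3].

6650

m[1,3] = min over k∈[1,2] of m[1,k]+m[k+1,3]+p_{0}·p_k·p_{3}.
k=1: 0 + 43320 + 5·76·57 = 64980; k=2: 3800 + 0 + 5·10·57 = 6650.
Minimum: 6650 at k=2.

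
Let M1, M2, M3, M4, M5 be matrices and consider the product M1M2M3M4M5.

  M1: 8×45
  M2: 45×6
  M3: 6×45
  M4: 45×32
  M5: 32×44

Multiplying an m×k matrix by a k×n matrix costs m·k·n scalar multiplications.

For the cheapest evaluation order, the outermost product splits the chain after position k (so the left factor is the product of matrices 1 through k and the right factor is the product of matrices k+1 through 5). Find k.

Adjacent pairs: M1M2 = 8·45·6 = 2160; M2M3 = 45·6·45 = 12150; M3M4 = 6·45·32 = 8640; M4M5 = 45·32·44 = 63360.
Length 3: M1..M3: k=1: 0+12150+8·45·45=28350; k=2: 2160+0+8·6·45=4320 → min 4320 | M2..M4: k=2: 0+8640+45·6·32=17280; k=3: 12150+0+45·45·32=76950 → min 17280 | M3..M5: k=3: 0+63360+6·45·44=75240; k=4: 8640+0+6·32·44=17088 → min 17088.
Length 4: M1..M4: k=1: 0+17280+8·45·32=28800; k=2: 2160+8640+8·6·32=12336; k=3: 4320+0+8·45·32=15840 → min 12336 | M2..M5: k=2: 0+17088+45·6·44=28968; k=3: 12150+63360+45·45·44=164610; k=4: 17280+0+45·32·44=80640 → min 28968.
Top-level splits: k=1: (M1..M1)·(M2..M5) → 0+28968+8·45·44 = 44808; k=2: (M1..M2)·(M3..M5) → 2160+17088+8·6·44 = 21360; k=3: (M1..M3)·(M4..M5) → 4320+63360+8·45·44 = 83520; k=4: (M1..M4)·(M5..M5) → 12336+0+8·32·44 = 23600.
Best split is after M2, i.e. k = 2.

2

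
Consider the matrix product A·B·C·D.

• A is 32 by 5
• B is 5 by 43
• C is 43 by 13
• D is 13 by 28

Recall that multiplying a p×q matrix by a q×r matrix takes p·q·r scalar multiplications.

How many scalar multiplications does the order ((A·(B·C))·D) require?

16523

(B·C): 5×43 by 43×13 → 5×13, cost 5·43·13 = 2795
(A·(B·C)): 32×5 by 5×13 → 32×13, cost 32·5·13 = 2080; cumulative 4875
((A·(B·C))·D): 32×13 by 13×28 → 32×28, cost 32·13·28 = 11648; cumulative 16523
Total: 16523 scalar multiplications.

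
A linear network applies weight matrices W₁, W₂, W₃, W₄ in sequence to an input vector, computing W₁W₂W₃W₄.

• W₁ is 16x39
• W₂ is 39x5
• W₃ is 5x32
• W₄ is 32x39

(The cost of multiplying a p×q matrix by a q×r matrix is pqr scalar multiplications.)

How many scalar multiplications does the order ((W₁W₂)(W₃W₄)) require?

(W₁W₂): 16×39 by 39×5 → 16×5, cost 16·39·5 = 3120
(W₃W₄): 5×32 by 32×39 → 5×39, cost 5·32·39 = 6240
((W₁W₂)(W₃W₄)): 16×5 by 5×39 → 16×39, cost 16·5·39 = 3120; cumulative 12480
Total: 12480 scalar multiplications.

12480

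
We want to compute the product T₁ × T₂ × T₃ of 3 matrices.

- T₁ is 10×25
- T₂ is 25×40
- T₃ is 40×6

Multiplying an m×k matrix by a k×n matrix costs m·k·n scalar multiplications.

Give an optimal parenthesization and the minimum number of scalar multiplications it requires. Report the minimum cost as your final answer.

7500

(T₁ × (T₂ × T₃)): cost 7500.
((T₁ × T₂) × T₃): cost 12400.
Optimal: (T₁ × (T₂ × T₃)) with cost 7500.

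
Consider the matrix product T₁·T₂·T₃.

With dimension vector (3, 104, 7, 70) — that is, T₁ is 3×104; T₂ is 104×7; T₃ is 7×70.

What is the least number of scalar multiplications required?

3654

Order (T₁·(T₂·T₃)): (T₂·T₃): 104×7 by 7×70 → 104×70, cost 104·7·70 = 50960; (T₁·(T₂·T₃)): 3×104 by 104×70 → 3×70, cost 3·104·70 = 21840; cumulative 72800. Total 72800.
Order ((T₁·T₂)·T₃): (T₁·T₂): 3×104 by 104×7 → 3×7, cost 3·104·7 = 2184; ((T₁·T₂)·T₃): 3×7 by 7×70 → 3×70, cost 3·7·70 = 1470; cumulative 3654. Total 3654.
Minimum: 3654.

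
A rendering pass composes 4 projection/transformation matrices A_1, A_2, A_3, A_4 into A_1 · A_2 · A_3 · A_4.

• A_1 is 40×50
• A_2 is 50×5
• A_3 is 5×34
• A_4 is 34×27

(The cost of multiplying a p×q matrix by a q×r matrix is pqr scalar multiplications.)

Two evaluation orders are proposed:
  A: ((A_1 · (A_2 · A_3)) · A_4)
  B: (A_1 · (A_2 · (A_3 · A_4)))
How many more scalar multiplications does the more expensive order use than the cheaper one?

Order A = ((A_1 · (A_2 · A_3)) · A_4): (A_2 · A_3): 50×5 by 5×34 → 50×34, cost 50·5·34 = 8500; (A_1 · (A_2 · A_3)): 40×50 by 50×34 → 40×34, cost 40·50·34 = 68000; cumulative 76500; ((A_1 · (A_2 · A_3)) · A_4): 40×34 by 34×27 → 40×27, cost 40·34·27 = 36720; cumulative 113220. Total 113220.
Order B = (A_1 · (A_2 · (A_3 · A_4))): (A_3 · A_4): 5×34 by 34×27 → 5×27, cost 5·34·27 = 4590; (A_2 · (A_3 · A_4)): 50×5 by 5×27 → 50×27, cost 50·5·27 = 6750; cumulative 11340; (A_1 · (A_2 · (A_3 · A_4))): 40×50 by 50×27 → 40×27, cost 40·50·27 = 54000; cumulative 65340. Total 65340.
Difference: |113220 − 65340| = 47880.

47880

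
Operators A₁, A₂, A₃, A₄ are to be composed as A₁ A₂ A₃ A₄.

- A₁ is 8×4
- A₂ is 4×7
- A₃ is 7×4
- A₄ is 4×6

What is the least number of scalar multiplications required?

400

Adjacent pairs: A₁A₂ = 8·4·7 = 224; A₂A₃ = 4·7·4 = 112; A₃A₄ = 7·4·6 = 168.
Length 3: A₁..A₃: k=1: 0+112+8·4·4=240; k=2: 224+0+8·7·4=448 → min 240 | A₂..A₄: k=2: 0+168+4·7·6=336; k=3: 112+0+4·4·6=208 → min 208.
Length 4: A₁..A₄: k=1: 0+208+8·4·6=400; k=2: 224+168+8·7·6=728; k=3: 240+0+8·4·6=432 → min 400.
Optimal order: (A₁ ((A₂ A₃) A₄)) with cost 400.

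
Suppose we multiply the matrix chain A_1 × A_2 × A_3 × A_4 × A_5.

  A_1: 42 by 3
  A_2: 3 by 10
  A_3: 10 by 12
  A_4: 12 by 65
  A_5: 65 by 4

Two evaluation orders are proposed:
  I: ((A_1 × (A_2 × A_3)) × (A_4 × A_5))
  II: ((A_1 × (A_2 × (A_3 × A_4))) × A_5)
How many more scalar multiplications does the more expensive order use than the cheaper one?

Order I = ((A_1 × (A_2 × A_3)) × (A_4 × A_5)): (A_2 × A_3): 3×10 by 10×12 → 3×12, cost 3·10·12 = 360; (A_1 × (A_2 × A_3)): 42×3 by 3×12 → 42×12, cost 42·3·12 = 1512; cumulative 1872; (A_4 × A_5): 12×65 by 65×4 → 12×4, cost 12·65·4 = 3120; ((A_1 × (A_2 × A_3)) × (A_4 × A_5)): 42×12 by 12×4 → 42×4, cost 42·12·4 = 2016; cumulative 7008. Total 7008.
Order II = ((A_1 × (A_2 × (A_3 × A_4))) × A_5): (A_3 × A_4): 10×12 by 12×65 → 10×65, cost 10·12·65 = 7800; (A_2 × (A_3 × A_4)): 3×10 by 10×65 → 3×65, cost 3·10·65 = 1950; cumulative 9750; (A_1 × (A_2 × (A_3 × A_4))): 42×3 by 3×65 → 42×65, cost 42·3·65 = 8190; cumulative 17940; ((A_1 × (A_2 × (A_3 × A_4))) × A_5): 42×65 by 65×4 → 42×4, cost 42·65·4 = 10920; cumulative 28860. Total 28860.
Difference: |7008 − 28860| = 21852.

21852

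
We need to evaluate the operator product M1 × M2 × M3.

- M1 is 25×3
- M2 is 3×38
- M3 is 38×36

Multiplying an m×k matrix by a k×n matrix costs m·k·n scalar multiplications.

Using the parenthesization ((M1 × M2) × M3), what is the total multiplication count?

(M1 × M2): 25×3 by 3×38 → 25×38, cost 25·3·38 = 2850
((M1 × M2) × M3): 25×38 by 38×36 → 25×36, cost 25·38·36 = 34200; cumulative 37050
Total: 37050 scalar multiplications.

37050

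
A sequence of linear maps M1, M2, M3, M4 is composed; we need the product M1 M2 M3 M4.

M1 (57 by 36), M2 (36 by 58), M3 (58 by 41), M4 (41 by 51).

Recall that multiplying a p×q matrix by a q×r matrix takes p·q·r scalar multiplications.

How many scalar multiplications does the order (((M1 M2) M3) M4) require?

(M1 M2): 57×36 by 36×58 → 57×58, cost 57·36·58 = 119016
((M1 M2) M3): 57×58 by 58×41 → 57×41, cost 57·58·41 = 135546; cumulative 254562
(((M1 M2) M3) M4): 57×41 by 41×51 → 57×51, cost 57·41·51 = 119187; cumulative 373749
Total: 373749 scalar multiplications.

373749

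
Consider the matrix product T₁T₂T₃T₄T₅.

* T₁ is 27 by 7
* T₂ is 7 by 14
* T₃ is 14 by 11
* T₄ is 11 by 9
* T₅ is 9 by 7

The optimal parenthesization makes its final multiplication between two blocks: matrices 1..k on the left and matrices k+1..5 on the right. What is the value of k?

Adjacent pairs: T₁T₂ = 27·7·14 = 2646; T₂T₃ = 7·14·11 = 1078; T₃T₄ = 14·11·9 = 1386; T₄T₅ = 11·9·7 = 693.
Length 3: T₁..T₃: k=1: 0+1078+27·7·11=3157; k=2: 2646+0+27·14·11=6804 → min 3157 | T₂..T₄: k=2: 0+1386+7·14·9=2268; k=3: 1078+0+7·11·9=1771 → min 1771 | T₃..T₅: k=3: 0+693+14·11·7=1771; k=4: 1386+0+14·9·7=2268 → min 1771.
Length 4: T₁..T₄: k=1: 0+1771+27·7·9=3472; k=2: 2646+1386+27·14·9=7434; k=3: 3157+0+27·11·9=5830 → min 3472 | T₂..T₅: k=2: 0+1771+7·14·7=2457; k=3: 1078+693+7·11·7=2310; k=4: 1771+0+7·9·7=2212 → min 2212.
Top-level splits: k=1: (T₁..T₁)·(T₂..T₅) → 0+2212+27·7·7 = 3535; k=2: (T₁..T₂)·(T₃..T₅) → 2646+1771+27·14·7 = 7063; k=3: (T₁..T₃)·(T₄..T₅) → 3157+693+27·11·7 = 5929; k=4: (T₁..T₄)·(T₅..T₅) → 3472+0+27·9·7 = 5173.
Best split is after T₁, i.e. k = 1.

1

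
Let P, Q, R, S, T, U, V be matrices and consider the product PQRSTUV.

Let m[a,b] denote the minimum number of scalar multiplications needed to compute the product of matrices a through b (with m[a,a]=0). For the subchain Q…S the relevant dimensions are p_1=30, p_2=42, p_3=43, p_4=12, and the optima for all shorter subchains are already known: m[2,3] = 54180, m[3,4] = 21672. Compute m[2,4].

m[2,4] = min over k∈[2,3] of m[2,k]+m[k+1,4]+p_{1}·p_k·p_{4}.
k=2: 0 + 21672 + 30·42·12 = 36792; k=3: 54180 + 0 + 30·43·12 = 69660.
Minimum: 36792 at k=2.

36792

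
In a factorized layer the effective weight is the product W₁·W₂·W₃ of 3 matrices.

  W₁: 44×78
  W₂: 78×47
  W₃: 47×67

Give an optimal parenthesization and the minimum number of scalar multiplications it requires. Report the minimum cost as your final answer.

299860

(W₁·(W₂·W₃)): cost 475566.
((W₁·W₂)·W₃): cost 299860.
Optimal: ((W₁·W₂)·W₃) with cost 299860.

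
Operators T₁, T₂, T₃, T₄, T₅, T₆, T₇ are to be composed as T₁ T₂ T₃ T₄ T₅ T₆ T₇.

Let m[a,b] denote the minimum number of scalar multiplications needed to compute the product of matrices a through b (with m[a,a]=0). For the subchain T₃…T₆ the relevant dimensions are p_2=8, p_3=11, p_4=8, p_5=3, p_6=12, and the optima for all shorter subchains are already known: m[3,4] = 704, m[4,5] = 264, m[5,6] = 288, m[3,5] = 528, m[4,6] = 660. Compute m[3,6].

816

m[3,6] = min over k∈[3,5] of m[3,k]+m[k+1,6]+p_{2}·p_k·p_{6}.
k=3: 0 + 660 + 8·11·12 = 1716; k=4: 704 + 288 + 8·8·12 = 1760; k=5: 528 + 0 + 8·3·12 = 816.
Minimum: 816 at k=5.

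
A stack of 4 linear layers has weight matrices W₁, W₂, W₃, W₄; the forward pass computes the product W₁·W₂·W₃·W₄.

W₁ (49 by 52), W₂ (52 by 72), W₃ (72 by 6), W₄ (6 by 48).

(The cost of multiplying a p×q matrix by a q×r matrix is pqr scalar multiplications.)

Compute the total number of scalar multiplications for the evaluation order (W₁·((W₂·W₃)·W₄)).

159744

(W₂·W₃): 52×72 by 72×6 → 52×6, cost 52·72·6 = 22464
((W₂·W₃)·W₄): 52×6 by 6×48 → 52×48, cost 52·6·48 = 14976; cumulative 37440
(W₁·((W₂·W₃)·W₄)): 49×52 by 52×48 → 49×48, cost 49·52·48 = 122304; cumulative 159744
Total: 159744 scalar multiplications.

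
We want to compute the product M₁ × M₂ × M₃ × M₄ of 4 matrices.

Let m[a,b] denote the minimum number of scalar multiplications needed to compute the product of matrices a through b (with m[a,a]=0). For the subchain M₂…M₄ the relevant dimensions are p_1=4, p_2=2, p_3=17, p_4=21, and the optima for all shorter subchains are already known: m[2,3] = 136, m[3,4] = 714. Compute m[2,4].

882

m[2,4] = min over k∈[2,3] of m[2,k]+m[k+1,4]+p_{1}·p_k·p_{4}.
k=2: 0 + 714 + 4·2·21 = 882; k=3: 136 + 0 + 4·17·21 = 1564.
Minimum: 882 at k=2.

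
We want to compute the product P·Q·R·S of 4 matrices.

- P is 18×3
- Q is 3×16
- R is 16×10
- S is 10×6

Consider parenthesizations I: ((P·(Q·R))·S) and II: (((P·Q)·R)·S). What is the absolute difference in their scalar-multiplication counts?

Order I = ((P·(Q·R))·S): (Q·R): 3×16 by 16×10 → 3×10, cost 3·16·10 = 480; (P·(Q·R)): 18×3 by 3×10 → 18×10, cost 18·3·10 = 540; cumulative 1020; ((P·(Q·R))·S): 18×10 by 10×6 → 18×6, cost 18·10·6 = 1080; cumulative 2100. Total 2100.
Order II = (((P·Q)·R)·S): (P·Q): 18×3 by 3×16 → 18×16, cost 18·3·16 = 864; ((P·Q)·R): 18×16 by 16×10 → 18×10, cost 18·16·10 = 2880; cumulative 3744; (((P·Q)·R)·S): 18×10 by 10×6 → 18×6, cost 18·10·6 = 1080; cumulative 4824. Total 4824.
Difference: |2100 − 4824| = 2724.

2724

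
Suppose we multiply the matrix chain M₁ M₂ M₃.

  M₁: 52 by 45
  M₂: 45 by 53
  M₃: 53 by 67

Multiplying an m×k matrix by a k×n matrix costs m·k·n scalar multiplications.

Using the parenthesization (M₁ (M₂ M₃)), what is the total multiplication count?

(M₂ M₃): 45×53 by 53×67 → 45×67, cost 45·53·67 = 159795
(M₁ (M₂ M₃)): 52×45 by 45×67 → 52×67, cost 52·45·67 = 156780; cumulative 316575
Total: 316575 scalar multiplications.

316575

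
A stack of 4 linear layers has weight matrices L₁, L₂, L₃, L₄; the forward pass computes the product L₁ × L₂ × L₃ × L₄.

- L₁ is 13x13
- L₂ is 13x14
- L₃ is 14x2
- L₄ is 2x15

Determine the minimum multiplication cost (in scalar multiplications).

Adjacent pairs: L₁L₂ = 13·13·14 = 2366; L₂L₃ = 13·14·2 = 364; L₃L₄ = 14·2·15 = 420.
Length 3: L₁..L₃: k=1: 0+364+13·13·2=702; k=2: 2366+0+13·14·2=2730 → min 702 | L₂..L₄: k=2: 0+420+13·14·15=3150; k=3: 364+0+13·2·15=754 → min 754.
Length 4: L₁..L₄: k=1: 0+754+13·13·15=3289; k=2: 2366+420+13·14·15=5516; k=3: 702+0+13·2·15=1092 → min 1092.
Optimal order: ((L₁ × (L₂ × L₃)) × L₄) with cost 1092.

1092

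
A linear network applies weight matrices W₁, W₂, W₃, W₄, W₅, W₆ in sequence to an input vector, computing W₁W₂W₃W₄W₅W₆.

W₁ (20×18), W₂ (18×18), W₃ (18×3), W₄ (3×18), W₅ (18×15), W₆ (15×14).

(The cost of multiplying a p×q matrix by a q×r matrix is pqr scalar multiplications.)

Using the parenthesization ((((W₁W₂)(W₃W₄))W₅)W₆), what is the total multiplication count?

23532

(W₁W₂): 20×18 by 18×18 → 20×18, cost 20·18·18 = 6480
(W₃W₄): 18×3 by 3×18 → 18×18, cost 18·3·18 = 972
((W₁W₂)(W₃W₄)): 20×18 by 18×18 → 20×18, cost 20·18·18 = 6480; cumulative 13932
(((W₁W₂)(W₃W₄))W₅): 20×18 by 18×15 → 20×15, cost 20·18·15 = 5400; cumulative 19332
((((W₁W₂)(W₃W₄))W₅)W₆): 20×15 by 15×14 → 20×14, cost 20·15·14 = 4200; cumulative 23532
Total: 23532 scalar multiplications.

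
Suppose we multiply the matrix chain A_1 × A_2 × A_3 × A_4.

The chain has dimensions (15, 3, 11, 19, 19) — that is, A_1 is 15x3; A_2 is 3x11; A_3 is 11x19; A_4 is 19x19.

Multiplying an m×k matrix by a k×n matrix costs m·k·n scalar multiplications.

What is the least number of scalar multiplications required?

Adjacent pairs: A_1A_2 = 15·3·11 = 495; A_2A_3 = 3·11·19 = 627; A_3A_4 = 11·19·19 = 3971.
Length 3: A_1..A_3: k=1: 0+627+15·3·19=1482; k=2: 495+0+15·11·19=3630 → min 1482 | A_2..A_4: k=2: 0+3971+3·11·19=4598; k=3: 627+0+3·19·19=1710 → min 1710.
Length 4: A_1..A_4: k=1: 0+1710+15·3·19=2565; k=2: 495+3971+15·11·19=7601; k=3: 1482+0+15·19·19=6897 → min 2565.
Optimal order: (A_1 × ((A_2 × A_3) × A_4)) with cost 2565.

2565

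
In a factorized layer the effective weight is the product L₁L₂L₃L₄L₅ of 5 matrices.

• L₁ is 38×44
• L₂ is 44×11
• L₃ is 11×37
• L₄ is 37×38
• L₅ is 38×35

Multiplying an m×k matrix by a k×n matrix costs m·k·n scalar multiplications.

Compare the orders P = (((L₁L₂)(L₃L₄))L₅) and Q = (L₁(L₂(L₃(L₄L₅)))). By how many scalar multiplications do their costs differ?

38633

Order P = (((L₁L₂)(L₃L₄))L₅): (L₁L₂): 38×44 by 44×11 → 38×11, cost 38·44·11 = 18392; (L₃L₄): 11×37 by 37×38 → 11×38, cost 11·37·38 = 15466; ((L₁L₂)(L₃L₄)): 38×11 by 11×38 → 38×38, cost 38·11·38 = 15884; cumulative 49742; (((L₁L₂)(L₃L₄))L₅): 38×38 by 38×35 → 38×35, cost 38·38·35 = 50540; cumulative 100282. Total 100282.
Order Q = (L₁(L₂(L₃(L₄L₅)))): (L₄L₅): 37×38 by 38×35 → 37×35, cost 37·38·35 = 49210; (L₃(L₄L₅)): 11×37 by 37×35 → 11×35, cost 11·37·35 = 14245; cumulative 63455; (L₂(L₃(L₄L₅))): 44×11 by 11×35 → 44×35, cost 44·11·35 = 16940; cumulative 80395; (L₁(L₂(L₃(L₄L₅)))): 38×44 by 44×35 → 38×35, cost 38·44·35 = 58520; cumulative 138915. Total 138915.
Difference: |100282 − 138915| = 38633.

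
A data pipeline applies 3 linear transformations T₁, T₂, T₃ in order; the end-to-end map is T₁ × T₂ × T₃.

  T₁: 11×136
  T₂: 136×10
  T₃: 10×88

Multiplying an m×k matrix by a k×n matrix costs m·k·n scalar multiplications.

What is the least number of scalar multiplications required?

24640

Order (T₁ × (T₂ × T₃)): (T₂ × T₃): 136×10 by 10×88 → 136×88, cost 136·10·88 = 119680; (T₁ × (T₂ × T₃)): 11×136 by 136×88 → 11×88, cost 11·136·88 = 131648; cumulative 251328. Total 251328.
Order ((T₁ × T₂) × T₃): (T₁ × T₂): 11×136 by 136×10 → 11×10, cost 11·136·10 = 14960; ((T₁ × T₂) × T₃): 11×10 by 10×88 → 11×88, cost 11·10·88 = 9680; cumulative 24640. Total 24640.
Minimum: 24640.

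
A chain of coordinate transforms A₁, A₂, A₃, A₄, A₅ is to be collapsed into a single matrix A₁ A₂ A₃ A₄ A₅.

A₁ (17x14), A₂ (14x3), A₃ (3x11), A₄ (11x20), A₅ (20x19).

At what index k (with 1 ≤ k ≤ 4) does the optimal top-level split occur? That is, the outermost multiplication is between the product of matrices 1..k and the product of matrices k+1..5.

Adjacent pairs: A₁A₂ = 17·14·3 = 714; A₂A₃ = 14·3·11 = 462; A₃A₄ = 3·11·20 = 660; A₄A₅ = 11·20·19 = 4180.
Length 3: A₁..A₃: k=1: 0+462+17·14·11=3080; k=2: 714+0+17·3·11=1275 → min 1275 | A₂..A₄: k=2: 0+660+14·3·20=1500; k=3: 462+0+14·11·20=3542 → min 1500 | A₃..A₅: k=3: 0+4180+3·11·19=4807; k=4: 660+0+3·20·19=1800 → min 1800.
Length 4: A₁..A₄: k=1: 0+1500+17·14·20=6260; k=2: 714+660+17·3·20=2394; k=3: 1275+0+17·11·20=5015 → min 2394 | A₂..A₅: k=2: 0+1800+14·3·19=2598; k=3: 462+4180+14·11·19=7568; k=4: 1500+0+14·20·19=6820 → min 2598.
Top-level splits: k=1: (A₁..A₁)·(A₂..A₅) → 0+2598+17·14·19 = 7120; k=2: (A₁..A₂)·(A₃..A₅) → 714+1800+17·3·19 = 3483; k=3: (A₁..A₃)·(A₄..A₅) → 1275+4180+17·11·19 = 9008; k=4: (A₁..A₄)·(A₅..A₅) → 2394+0+17·20·19 = 8854.
Best split is after A₂, i.e. k = 2.

2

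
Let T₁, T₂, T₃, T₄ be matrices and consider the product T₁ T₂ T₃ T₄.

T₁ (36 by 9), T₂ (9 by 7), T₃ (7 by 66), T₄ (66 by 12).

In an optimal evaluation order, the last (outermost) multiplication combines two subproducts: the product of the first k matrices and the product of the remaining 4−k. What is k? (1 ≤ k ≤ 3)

1

Adjacent pairs: T₁T₂ = 36·9·7 = 2268; T₂T₃ = 9·7·66 = 4158; T₃T₄ = 7·66·12 = 5544.
Length 3: T₁..T₃: k=1: 0+4158+36·9·66=25542; k=2: 2268+0+36·7·66=18900 → min 18900 | T₂..T₄: k=2: 0+5544+9·7·12=6300; k=3: 4158+0+9·66·12=11286 → min 6300.
Top-level splits: k=1: (T₁..T₁)·(T₂..T₄) → 0+6300+36·9·12 = 10188; k=2: (T₁..T₂)·(T₃..T₄) → 2268+5544+36·7·12 = 10836; k=3: (T₁..T₃)·(T₄..T₄) → 18900+0+36·66·12 = 47412.
Best split is after T₁, i.e. k = 1.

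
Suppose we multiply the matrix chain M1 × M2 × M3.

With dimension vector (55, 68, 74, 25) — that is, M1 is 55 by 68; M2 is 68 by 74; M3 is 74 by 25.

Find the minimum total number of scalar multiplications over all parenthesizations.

Order (M1 × (M2 × M3)): (M2 × M3): 68×74 by 74×25 → 68×25, cost 68·74·25 = 125800; (M1 × (M2 × M3)): 55×68 by 68×25 → 55×25, cost 55·68·25 = 93500; cumulative 219300. Total 219300.
Order ((M1 × M2) × M3): (M1 × M2): 55×68 by 68×74 → 55×74, cost 55·68·74 = 276760; ((M1 × M2) × M3): 55×74 by 74×25 → 55×25, cost 55·74·25 = 101750; cumulative 378510. Total 378510.
Minimum: 219300.

219300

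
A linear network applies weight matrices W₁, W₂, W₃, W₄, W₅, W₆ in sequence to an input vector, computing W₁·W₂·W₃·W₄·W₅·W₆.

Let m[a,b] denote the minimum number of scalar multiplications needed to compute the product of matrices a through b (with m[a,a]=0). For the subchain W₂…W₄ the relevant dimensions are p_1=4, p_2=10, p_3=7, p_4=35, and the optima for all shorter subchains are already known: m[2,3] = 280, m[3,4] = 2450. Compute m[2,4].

1260

m[2,4] = min over k∈[2,3] of m[2,k]+m[k+1,4]+p_{1}·p_k·p_{4}.
k=2: 0 + 2450 + 4·10·35 = 3850; k=3: 280 + 0 + 4·7·35 = 1260.
Minimum: 1260 at k=3.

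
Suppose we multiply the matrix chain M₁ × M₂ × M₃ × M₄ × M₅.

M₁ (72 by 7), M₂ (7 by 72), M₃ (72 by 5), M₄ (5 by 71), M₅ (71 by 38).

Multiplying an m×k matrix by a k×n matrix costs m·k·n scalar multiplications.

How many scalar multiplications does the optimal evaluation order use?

32210

Adjacent pairs: M₁M₂ = 72·7·72 = 36288; M₂M₃ = 7·72·5 = 2520; M₃M₄ = 72·5·71 = 25560; M₄M₅ = 5·71·38 = 13490.
Length 3: M₁..M₃: k=1: 0+2520+72·7·5=5040; k=2: 36288+0+72·72·5=62208 → min 5040 | M₂..M₄: k=2: 0+25560+7·72·71=61344; k=3: 2520+0+7·5·71=5005 → min 5005 | M₃..M₅: k=3: 0+13490+72·5·38=27170; k=4: 25560+0+72·71·38=219816 → min 27170.
Length 4: M₁..M₄: k=1: 0+5005+72·7·71=40789; k=2: 36288+25560+72·72·71=429912; k=3: 5040+0+72·5·71=30600 → min 30600 | M₂..M₅: k=2: 0+27170+7·72·38=46322; k=3: 2520+13490+7·5·38=17340; k=4: 5005+0+7·71·38=23891 → min 17340.
Length 5: M₁..M₅: k=1: 0+17340+72·7·38=36492; k=2: 36288+27170+72·72·38=260450; k=3: 5040+13490+72·5·38=32210; k=4: 30600+0+72·71·38=224856 → min 32210.
Optimal order: ((M₁ × (M₂ × M₃)) × (M₄ × M₅)) with cost 32210.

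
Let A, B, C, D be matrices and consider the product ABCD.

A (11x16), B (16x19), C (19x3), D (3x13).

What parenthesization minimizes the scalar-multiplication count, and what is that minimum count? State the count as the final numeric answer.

1869

Adjacent pairs: AB = 11·16·19 = 3344; BC = 16·19·3 = 912; CD = 19·3·13 = 741.
Length 3: A..C: k=1: 0+912+11·16·3=1440; k=2: 3344+0+11·19·3=3971 → min 1440 | B..D: k=2: 0+741+16·19·13=4693; k=3: 912+0+16·3·13=1536 → min 1536.
Length 4: A..D: k=1: 0+1536+11·16·13=3824; k=2: 3344+741+11·19·13=6802; k=3: 1440+0+11·3·13=1869 → min 1869.
Optimal parenthesization: ((A(BC))D) with cost 1869.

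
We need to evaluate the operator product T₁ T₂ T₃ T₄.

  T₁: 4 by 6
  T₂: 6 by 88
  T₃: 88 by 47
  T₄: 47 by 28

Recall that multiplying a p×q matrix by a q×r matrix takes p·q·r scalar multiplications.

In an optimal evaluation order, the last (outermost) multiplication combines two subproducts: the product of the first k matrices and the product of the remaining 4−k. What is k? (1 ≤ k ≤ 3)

3

Adjacent pairs: T₁T₂ = 4·6·88 = 2112; T₂T₃ = 6·88·47 = 24816; T₃T₄ = 88·47·28 = 115808.
Length 3: T₁..T₃: k=1: 0+24816+4·6·47=25944; k=2: 2112+0+4·88·47=18656 → min 18656 | T₂..T₄: k=2: 0+115808+6·88·28=130592; k=3: 24816+0+6·47·28=32712 → min 32712.
Top-level splits: k=1: (T₁..T₁)·(T₂..T₄) → 0+32712+4·6·28 = 33384; k=2: (T₁..T₂)·(T₃..T₄) → 2112+115808+4·88·28 = 127776; k=3: (T₁..T₃)·(T₄..T₄) → 18656+0+4·47·28 = 23920.
Best split is after T₃, i.e. k = 3.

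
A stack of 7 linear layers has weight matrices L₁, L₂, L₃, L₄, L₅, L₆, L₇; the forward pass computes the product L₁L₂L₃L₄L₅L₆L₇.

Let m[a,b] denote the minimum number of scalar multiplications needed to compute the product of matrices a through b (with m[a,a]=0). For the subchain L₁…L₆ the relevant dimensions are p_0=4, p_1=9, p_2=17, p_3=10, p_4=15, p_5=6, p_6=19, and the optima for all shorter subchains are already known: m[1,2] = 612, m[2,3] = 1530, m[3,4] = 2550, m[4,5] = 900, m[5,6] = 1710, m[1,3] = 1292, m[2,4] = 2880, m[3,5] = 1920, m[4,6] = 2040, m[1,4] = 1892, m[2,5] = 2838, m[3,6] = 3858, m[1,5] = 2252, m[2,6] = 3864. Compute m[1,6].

2708

m[1,6] = min over k∈[1,5] of m[1,k]+m[k+1,6]+p_{0}·p_k·p_{6}.
k=1: 0 + 3864 + 4·9·19 = 4548; k=2: 612 + 3858 + 4·17·19 = 5762; k=3: 1292 + 2040 + 4·10·19 = 4092; k=4: 1892 + 1710 + 4·15·19 = 4742; k=5: 2252 + 0 + 4·6·19 = 2708.
Minimum: 2708 at k=5.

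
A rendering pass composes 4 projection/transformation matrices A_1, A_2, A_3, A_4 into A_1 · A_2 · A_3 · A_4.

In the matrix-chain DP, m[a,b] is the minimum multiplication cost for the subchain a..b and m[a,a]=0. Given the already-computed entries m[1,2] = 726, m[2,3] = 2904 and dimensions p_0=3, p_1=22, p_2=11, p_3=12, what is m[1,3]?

1122

m[1,3] = min over k∈[1,2] of m[1,k]+m[k+1,3]+p_{0}·p_k·p_{3}.
k=1: 0 + 2904 + 3·22·12 = 3696; k=2: 726 + 0 + 3·11·12 = 1122.
Minimum: 1122 at k=2.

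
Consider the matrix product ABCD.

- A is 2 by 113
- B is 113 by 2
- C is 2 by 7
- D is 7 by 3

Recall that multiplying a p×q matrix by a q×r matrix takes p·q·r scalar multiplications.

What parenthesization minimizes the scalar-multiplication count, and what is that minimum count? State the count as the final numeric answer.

506

Adjacent pairs: AB = 2·113·2 = 452; BC = 113·2·7 = 1582; CD = 2·7·3 = 42.
Length 3: A..C: k=1: 0+1582+2·113·7=3164; k=2: 452+0+2·2·7=480 → min 480 | B..D: k=2: 0+42+113·2·3=720; k=3: 1582+0+113·7·3=3955 → min 720.
Length 4: A..D: k=1: 0+720+2·113·3=1398; k=2: 452+42+2·2·3=506; k=3: 480+0+2·7·3=522 → min 506.
Optimal parenthesization: ((AB)(CD)) with cost 506.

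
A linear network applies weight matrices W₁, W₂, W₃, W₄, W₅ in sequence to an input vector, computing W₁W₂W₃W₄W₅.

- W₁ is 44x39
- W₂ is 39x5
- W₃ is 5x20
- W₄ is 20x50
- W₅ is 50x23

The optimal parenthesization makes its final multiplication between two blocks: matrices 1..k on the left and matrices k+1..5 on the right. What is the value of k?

Adjacent pairs: W₁W₂ = 44·39·5 = 8580; W₂W₃ = 39·5·20 = 3900; W₃W₄ = 5·20·50 = 5000; W₄W₅ = 20·50·23 = 23000.
Length 3: W₁..W₃: k=1: 0+3900+44·39·20=38220; k=2: 8580+0+44·5·20=12980 → min 12980 | W₂..W₄: k=2: 0+5000+39·5·50=14750; k=3: 3900+0+39·20·50=42900 → min 14750 | W₃..W₅: k=3: 0+23000+5·20·23=25300; k=4: 5000+0+5·50·23=10750 → min 10750.
Length 4: W₁..W₄: k=1: 0+14750+44·39·50=100550; k=2: 8580+5000+44·5·50=24580; k=3: 12980+0+44·20·50=56980 → min 24580 | W₂..W₅: k=2: 0+10750+39·5·23=15235; k=3: 3900+23000+39·20·23=44840; k=4: 14750+0+39·50·23=59600 → min 15235.
Top-level splits: k=1: (W₁..W₁)·(W₂..W₅) → 0+15235+44·39·23 = 54703; k=2: (W₁..W₂)·(W₃..W₅) → 8580+10750+44·5·23 = 24390; k=3: (W₁..W₃)·(W₄..W₅) → 12980+23000+44·20·23 = 56220; k=4: (W₁..W₄)·(W₅..W₅) → 24580+0+44·50·23 = 75180.
Best split is after W₂, i.e. k = 2.

2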